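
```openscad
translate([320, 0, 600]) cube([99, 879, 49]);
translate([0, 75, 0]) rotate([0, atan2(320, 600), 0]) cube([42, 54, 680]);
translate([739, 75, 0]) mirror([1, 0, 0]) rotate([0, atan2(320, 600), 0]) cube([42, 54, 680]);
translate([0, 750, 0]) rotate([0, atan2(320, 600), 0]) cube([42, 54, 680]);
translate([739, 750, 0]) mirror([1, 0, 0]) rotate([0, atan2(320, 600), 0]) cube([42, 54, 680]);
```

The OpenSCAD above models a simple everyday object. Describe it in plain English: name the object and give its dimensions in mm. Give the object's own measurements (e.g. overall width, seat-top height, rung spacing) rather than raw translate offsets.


A sawhorse. A 99×879×49 mm beam (x, y, z) sits on two A-frame leg pairs. Each pair is two raked legs of 42×54 mm section (54 mm along y) splaying symmetrically in x. Each leg rises 600 mm vertically over 320 mm of horizontal reach and is 680 mm long along its own axis. Every leg's outer bottom edge rests on the floor and its outer top edge meets a bottom edge of the beam — the left legs (tilting toward +x) meet the beam's −x bottom edge, the right legs (their mirror images, tilting toward −x) meet its +x bottom edge — so the leg tops tuck under the beam, the beam's underside is 600 mm above the floor, and the feet are 739 mm apart outside-to-outside with the beam centred between them. The two leg pairs are set in 75 mm from either end of the beam.


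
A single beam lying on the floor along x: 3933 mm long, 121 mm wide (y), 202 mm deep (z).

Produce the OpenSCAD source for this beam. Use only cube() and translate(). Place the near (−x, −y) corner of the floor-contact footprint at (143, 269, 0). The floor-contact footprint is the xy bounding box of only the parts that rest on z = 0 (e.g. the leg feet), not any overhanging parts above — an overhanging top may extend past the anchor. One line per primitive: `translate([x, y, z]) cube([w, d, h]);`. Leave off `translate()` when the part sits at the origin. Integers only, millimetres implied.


translate([143, 269, 0]) cube([3933, 121, 202]);


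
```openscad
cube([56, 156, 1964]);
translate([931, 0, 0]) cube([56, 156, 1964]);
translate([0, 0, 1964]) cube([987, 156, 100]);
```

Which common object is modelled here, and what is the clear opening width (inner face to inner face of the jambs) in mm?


A door frame. The clear opening width is 875 mm.

Two 1964 mm tall posts with a header on top — a door frame. The left jamb is 56 mm wide at x = 0; the right jamb starts at x = 931. The clear opening is 931 − 56 = 875 mm.


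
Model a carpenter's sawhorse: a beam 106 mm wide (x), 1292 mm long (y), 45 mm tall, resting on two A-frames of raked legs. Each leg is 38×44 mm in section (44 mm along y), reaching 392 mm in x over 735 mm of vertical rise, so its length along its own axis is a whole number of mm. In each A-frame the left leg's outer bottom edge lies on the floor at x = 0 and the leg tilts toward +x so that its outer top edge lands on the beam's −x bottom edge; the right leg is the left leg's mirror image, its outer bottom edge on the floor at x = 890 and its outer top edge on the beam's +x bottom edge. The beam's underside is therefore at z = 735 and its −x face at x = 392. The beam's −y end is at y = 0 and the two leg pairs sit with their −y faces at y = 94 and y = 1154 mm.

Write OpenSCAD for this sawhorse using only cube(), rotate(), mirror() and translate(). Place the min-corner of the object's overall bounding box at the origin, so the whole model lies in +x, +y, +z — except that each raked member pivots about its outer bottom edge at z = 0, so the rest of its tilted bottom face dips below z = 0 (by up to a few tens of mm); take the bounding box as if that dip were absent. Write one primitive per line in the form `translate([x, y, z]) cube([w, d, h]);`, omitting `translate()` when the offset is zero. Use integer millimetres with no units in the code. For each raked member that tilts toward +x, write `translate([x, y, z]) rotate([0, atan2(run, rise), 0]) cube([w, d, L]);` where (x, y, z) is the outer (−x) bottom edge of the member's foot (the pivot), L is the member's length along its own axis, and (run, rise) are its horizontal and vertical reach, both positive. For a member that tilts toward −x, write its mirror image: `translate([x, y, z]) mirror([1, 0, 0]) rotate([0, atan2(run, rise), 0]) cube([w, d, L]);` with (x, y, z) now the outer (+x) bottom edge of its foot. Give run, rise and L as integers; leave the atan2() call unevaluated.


// leg length = √(392² + 735²) = 833
// right-leg outer foot x = 2·392 + 106 = 890
// beam min-corner = (392, 0, 735)
translate([392, 0, 735]) cube([106, 1292, 45]);
translate([0, 94, 0]) rotate([0, atan2(392, 735), 0]) cube([38, 44, 833]);
translate([890, 94, 0]) mirror([1, 0, 0]) rotate([0, atan2(392, 735), 0]) cube([38, 44, 833]);
translate([0, 1154, 0]) rotate([0, atan2(392, 735), 0]) cube([38, 44, 833]);
translate([890, 1154, 0]) mirror([1, 0, 0]) rotate([0, atan2(392, 735), 0]) cube([38, 44, 833]);


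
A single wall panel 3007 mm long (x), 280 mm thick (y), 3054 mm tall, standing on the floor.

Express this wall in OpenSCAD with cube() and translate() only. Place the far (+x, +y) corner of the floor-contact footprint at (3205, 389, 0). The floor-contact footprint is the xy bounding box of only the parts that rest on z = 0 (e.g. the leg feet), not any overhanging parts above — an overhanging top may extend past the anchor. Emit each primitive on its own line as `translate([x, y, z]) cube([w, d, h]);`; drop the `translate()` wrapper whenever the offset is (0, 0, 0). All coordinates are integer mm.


translate([198, 109, 0]) cube([3007, 280, 3054]);


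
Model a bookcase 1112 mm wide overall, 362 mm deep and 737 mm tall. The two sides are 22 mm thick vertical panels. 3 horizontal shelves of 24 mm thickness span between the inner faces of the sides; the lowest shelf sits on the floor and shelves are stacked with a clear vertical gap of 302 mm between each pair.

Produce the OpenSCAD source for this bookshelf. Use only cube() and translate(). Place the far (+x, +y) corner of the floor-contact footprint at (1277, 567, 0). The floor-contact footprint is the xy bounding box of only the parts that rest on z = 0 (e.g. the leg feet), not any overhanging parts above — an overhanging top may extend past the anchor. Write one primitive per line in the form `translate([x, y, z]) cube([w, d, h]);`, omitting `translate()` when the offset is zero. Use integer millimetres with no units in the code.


translate([165, 205, 0]) cube([22, 362, 737]);
translate([1255, 205, 0]) cube([22, 362, 737]);
translate([187, 205, 0]) cube([1068, 362, 24]);
translate([187, 205, 326]) cube([1068, 362, 24]);
translate([187, 205, 652]) cube([1068, 362, 24]);


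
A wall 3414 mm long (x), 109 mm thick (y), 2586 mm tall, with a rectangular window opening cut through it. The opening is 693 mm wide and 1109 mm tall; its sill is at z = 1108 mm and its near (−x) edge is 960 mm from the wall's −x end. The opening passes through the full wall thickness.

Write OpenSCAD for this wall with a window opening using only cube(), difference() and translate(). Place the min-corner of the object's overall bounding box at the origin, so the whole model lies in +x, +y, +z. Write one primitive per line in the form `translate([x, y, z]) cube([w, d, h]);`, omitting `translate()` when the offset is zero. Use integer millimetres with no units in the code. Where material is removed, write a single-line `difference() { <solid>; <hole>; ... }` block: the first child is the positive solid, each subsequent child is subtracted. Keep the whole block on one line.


difference() { cube([3414, 109, 2586]); translate([960, 0, 1108]) cube([693, 109, 1109]); }


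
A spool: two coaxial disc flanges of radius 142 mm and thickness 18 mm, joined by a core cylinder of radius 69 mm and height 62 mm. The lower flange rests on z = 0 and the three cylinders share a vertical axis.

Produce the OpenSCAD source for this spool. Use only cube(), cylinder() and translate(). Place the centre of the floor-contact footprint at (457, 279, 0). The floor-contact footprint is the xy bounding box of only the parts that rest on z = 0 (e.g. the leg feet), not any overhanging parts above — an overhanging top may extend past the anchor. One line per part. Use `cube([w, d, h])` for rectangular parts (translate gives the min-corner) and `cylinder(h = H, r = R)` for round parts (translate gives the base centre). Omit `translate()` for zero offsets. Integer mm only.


translate([457, 279, 0]) cylinder(h = 18, r = 142);
translate([457, 279, 18]) cylinder(h = 62, r = 69);
translate([457, 279, 80]) cylinder(h = 18, r = 142);


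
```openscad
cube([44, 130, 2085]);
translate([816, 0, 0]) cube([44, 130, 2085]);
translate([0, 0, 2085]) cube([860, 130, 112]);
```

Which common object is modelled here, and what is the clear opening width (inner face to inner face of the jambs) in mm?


A door frame. The clear opening width is 772 mm.

Two 2085 mm tall posts with a header on top — a door frame. The left jamb is 44 mm wide at x = 0; the right jamb starts at x = 816. The clear opening is 816 − 44 = 772 mm.


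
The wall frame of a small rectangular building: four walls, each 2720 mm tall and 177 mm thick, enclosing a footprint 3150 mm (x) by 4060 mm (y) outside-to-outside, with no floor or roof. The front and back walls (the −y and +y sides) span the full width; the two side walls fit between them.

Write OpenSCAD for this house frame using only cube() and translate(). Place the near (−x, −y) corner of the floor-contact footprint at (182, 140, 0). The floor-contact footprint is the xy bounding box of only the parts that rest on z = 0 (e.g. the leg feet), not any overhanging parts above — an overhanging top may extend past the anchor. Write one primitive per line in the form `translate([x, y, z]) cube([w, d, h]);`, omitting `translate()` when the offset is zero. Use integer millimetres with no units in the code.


translate([182, 140, 0]) cube([3150, 177, 2720]);
translate([182, 4023, 0]) cube([3150, 177, 2720]);
translate([182, 317, 0]) cube([177, 3706, 2720]);
translate([3155, 317, 0]) cube([177, 3706, 2720]);


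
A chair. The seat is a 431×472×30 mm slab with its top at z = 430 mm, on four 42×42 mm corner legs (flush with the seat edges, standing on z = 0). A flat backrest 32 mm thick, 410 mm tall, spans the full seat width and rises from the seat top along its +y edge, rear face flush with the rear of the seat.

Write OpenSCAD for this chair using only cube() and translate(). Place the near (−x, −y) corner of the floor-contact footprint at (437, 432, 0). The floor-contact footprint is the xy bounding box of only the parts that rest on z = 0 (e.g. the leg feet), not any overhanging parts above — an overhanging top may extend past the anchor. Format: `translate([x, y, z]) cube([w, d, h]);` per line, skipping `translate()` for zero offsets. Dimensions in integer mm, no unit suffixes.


translate([437, 432, 400]) cube([431, 472, 30]);
translate([437, 432, 0]) cube([42, 42, 400]);
translate([826, 432, 0]) cube([42, 42, 400]);
translate([437, 862, 0]) cube([42, 42, 400]);
translate([826, 862, 0]) cube([42, 42, 400]);
translate([437, 872, 430]) cube([431, 32, 410]);


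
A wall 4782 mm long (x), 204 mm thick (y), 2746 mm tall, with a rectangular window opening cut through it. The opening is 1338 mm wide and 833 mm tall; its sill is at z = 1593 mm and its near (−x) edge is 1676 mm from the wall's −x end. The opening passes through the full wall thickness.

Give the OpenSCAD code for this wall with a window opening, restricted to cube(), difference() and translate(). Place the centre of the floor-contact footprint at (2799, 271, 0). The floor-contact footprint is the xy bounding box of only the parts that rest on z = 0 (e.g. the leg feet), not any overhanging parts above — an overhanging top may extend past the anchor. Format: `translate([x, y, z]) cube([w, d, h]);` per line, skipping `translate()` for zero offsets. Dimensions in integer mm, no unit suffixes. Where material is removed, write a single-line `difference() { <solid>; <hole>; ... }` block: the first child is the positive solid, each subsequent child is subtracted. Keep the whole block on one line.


difference() { translate([408, 169, 0]) cube([4782, 204, 2746]); translate([2084, 169, 1593]) cube([1338, 204, 833]); }


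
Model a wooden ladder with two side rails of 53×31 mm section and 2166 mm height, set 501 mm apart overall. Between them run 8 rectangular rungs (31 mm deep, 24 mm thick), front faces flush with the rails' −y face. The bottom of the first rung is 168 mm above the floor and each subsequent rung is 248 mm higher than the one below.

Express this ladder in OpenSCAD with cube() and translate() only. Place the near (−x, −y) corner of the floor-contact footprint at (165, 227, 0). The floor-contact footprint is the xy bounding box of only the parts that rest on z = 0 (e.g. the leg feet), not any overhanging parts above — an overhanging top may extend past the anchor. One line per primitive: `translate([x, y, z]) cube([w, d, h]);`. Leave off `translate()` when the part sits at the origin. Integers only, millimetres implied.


translate([165, 227, 0]) cube([53, 31, 2166]);
translate([613, 227, 0]) cube([53, 31, 2166]);
translate([218, 227, 168]) cube([395, 31, 24]);
translate([218, 227, 416]) cube([395, 31, 24]);
translate([218, 227, 664]) cube([395, 31, 24]);
translate([218, 227, 912]) cube([395, 31, 24]);
translate([218, 227, 1160]) cube([395, 31, 24]);
translate([218, 227, 1408]) cube([395, 31, 24]);
translate([218, 227, 1656]) cube([395, 31, 24]);
translate([218, 227, 1904]) cube([395, 31, 24]);


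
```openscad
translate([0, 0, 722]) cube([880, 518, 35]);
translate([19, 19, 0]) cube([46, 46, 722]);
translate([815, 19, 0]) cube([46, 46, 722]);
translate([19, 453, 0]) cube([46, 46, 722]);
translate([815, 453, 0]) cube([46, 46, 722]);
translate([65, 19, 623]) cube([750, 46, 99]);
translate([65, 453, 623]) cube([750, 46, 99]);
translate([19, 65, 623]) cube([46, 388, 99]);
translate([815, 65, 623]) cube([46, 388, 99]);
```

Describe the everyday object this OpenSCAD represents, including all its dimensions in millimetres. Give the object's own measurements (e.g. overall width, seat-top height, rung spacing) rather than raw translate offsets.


A rectangular dining table. The top is 880×518×35 mm with its upper surface at z = 757 mm. It stands on four 46×46 mm square legs, each inset 19 mm from the nearest pair of top edges, running from the floor to the underside of the top. Four apron rails, 46 mm thick and 99 mm tall, run between adjacent legs with their top edges flush with the underside of the top and their outer faces flush with the legs' outer faces.


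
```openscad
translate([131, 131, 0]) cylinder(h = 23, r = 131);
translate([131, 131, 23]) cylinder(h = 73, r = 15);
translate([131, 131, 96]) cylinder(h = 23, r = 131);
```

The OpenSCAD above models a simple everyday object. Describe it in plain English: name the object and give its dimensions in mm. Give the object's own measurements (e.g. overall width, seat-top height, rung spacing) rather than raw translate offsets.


A spool: two coaxial disc flanges of radius 131 mm and thickness 23 mm, joined by a core cylinder of radius 15 mm and height 73 mm. The lower flange rests on z = 0 and the three cylinders share a vertical axis.


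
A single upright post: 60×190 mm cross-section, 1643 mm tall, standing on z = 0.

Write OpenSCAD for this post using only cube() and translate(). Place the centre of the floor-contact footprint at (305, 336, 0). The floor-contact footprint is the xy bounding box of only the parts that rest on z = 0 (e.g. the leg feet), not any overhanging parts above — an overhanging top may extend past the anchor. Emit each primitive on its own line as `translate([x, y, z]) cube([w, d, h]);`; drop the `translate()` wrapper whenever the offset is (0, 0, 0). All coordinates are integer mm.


translate([275, 241, 0]) cube([60, 190, 1643]);


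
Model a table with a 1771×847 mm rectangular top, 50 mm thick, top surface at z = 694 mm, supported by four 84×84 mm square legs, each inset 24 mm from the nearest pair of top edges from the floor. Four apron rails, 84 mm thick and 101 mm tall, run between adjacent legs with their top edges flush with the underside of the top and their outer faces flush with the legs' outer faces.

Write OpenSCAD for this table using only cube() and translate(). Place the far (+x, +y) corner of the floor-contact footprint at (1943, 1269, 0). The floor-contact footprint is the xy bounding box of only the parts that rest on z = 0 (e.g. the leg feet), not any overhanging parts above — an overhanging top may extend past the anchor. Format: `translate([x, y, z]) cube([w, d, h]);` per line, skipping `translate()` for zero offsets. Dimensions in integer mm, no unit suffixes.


translate([196, 446, 644]) cube([1771, 847, 50]);
translate([220, 470, 0]) cube([84, 84, 644]);
translate([1859, 470, 0]) cube([84, 84, 644]);
translate([220, 1185, 0]) cube([84, 84, 644]);
translate([1859, 1185, 0]) cube([84, 84, 644]);
translate([304, 470, 543]) cube([1555, 84, 101]);
translate([304, 1185, 543]) cube([1555, 84, 101]);
translate([220, 554, 543]) cube([84, 631, 101]);
translate([1859, 554, 543]) cube([84, 631, 101]);


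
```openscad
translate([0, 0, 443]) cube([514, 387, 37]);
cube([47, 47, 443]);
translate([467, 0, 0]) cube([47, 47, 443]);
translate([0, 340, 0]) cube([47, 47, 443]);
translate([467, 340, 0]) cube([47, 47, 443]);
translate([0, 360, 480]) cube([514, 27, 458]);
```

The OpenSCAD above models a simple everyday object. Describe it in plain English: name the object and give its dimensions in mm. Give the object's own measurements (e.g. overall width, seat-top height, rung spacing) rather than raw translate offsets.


A chair. The seat is a 514×387×37 mm slab with its top at z = 480 mm, on four 47×47 mm corner legs (flush with the seat edges, standing on z = 0). A flat backrest 27 mm thick, 458 mm tall, spans the full seat width and rises from the seat top along its +y edge, rear face flush with the rear of the seat.


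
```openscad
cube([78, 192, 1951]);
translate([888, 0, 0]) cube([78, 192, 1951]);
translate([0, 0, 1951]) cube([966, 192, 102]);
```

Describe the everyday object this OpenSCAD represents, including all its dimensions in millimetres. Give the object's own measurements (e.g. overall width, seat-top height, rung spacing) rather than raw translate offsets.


A door frame. The clear opening is 810 mm wide and 1951 mm high. Two 78 mm wide jambs, 192 mm deep, stand either side of the opening from the floor to the top of the opening. A 102 mm thick head sits across the top of both jambs, spanning the full outside width of the frame.


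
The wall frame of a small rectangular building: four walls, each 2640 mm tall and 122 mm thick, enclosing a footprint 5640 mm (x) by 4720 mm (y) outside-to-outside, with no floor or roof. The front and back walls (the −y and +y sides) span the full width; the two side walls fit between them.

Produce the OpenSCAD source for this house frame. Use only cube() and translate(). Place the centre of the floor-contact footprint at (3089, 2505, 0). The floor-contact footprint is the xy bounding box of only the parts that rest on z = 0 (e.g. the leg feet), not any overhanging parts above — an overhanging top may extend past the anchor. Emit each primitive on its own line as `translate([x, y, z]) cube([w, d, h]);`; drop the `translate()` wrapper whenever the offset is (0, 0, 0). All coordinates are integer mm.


translate([269, 145, 0]) cube([5640, 122, 2640]);
translate([269, 4743, 0]) cube([5640, 122, 2640]);
translate([269, 267, 0]) cube([122, 4476, 2640]);
translate([5787, 267, 0]) cube([122, 4476, 2640]);


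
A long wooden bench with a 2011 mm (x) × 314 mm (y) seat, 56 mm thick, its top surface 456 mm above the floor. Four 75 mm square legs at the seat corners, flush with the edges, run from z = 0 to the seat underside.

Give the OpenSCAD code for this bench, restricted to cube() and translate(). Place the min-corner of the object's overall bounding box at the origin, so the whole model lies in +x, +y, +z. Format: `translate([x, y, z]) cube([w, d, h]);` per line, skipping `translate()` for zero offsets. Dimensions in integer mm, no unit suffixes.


translate([0, 0, 400]) cube([2011, 314, 56]);
cube([75, 75, 400]);
translate([0, 239, 0]) cube([75, 75, 400]);
translate([1936, 0, 0]) cube([75, 75, 400]);
translate([1936, 239, 0]) cube([75, 75, 400]);


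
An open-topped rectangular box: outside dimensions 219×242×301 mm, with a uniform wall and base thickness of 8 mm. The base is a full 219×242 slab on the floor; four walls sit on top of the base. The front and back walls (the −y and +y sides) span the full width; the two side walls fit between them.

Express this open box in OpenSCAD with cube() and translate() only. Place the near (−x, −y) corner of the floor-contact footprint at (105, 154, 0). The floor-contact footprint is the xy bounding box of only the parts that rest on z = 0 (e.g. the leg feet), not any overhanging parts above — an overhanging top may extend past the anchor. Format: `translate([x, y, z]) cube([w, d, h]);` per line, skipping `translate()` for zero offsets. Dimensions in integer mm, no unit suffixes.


translate([105, 154, 0]) cube([219, 242, 8]);
translate([105, 154, 8]) cube([219, 8, 293]);
translate([105, 388, 8]) cube([219, 8, 293]);
translate([105, 162, 8]) cube([8, 226, 293]);
translate([316, 162, 8]) cube([8, 226, 293]);


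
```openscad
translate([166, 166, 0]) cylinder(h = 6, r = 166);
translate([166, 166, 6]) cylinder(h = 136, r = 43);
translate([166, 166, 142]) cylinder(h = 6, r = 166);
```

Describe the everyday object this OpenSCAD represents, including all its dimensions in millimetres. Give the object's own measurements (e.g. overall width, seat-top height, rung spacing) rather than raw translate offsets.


A spool: two coaxial disc flanges of radius 166 mm and thickness 6 mm, joined by a core cylinder of radius 43 mm and height 136 mm. The lower flange rests on z = 0 and the three cylinders share a vertical axis.


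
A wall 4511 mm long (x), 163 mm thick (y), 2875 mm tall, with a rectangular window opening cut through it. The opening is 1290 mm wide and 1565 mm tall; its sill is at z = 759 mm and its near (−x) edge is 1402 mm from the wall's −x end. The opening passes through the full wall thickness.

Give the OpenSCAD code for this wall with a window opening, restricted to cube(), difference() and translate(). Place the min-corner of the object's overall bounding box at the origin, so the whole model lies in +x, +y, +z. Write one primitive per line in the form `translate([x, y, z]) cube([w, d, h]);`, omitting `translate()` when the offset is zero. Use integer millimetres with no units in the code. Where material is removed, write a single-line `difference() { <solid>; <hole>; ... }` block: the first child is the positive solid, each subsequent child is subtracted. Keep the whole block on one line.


difference() { cube([4511, 163, 2875]); translate([1402, 0, 759]) cube([1290, 163, 1565]); }


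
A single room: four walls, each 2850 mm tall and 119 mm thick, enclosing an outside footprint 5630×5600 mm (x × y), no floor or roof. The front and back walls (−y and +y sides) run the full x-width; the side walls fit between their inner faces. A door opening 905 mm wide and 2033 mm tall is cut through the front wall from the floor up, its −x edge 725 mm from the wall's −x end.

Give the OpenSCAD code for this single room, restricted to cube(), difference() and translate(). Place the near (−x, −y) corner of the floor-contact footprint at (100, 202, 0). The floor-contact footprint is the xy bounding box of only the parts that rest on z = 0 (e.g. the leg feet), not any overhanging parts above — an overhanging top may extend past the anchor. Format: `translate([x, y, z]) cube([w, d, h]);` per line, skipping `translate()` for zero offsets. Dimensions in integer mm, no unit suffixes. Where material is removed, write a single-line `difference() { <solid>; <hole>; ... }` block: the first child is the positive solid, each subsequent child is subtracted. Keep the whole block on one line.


difference() { translate([100, 202, 0]) cube([5630, 119, 2850]); translate([825, 202, 0]) cube([905, 119, 2033]); }
translate([100, 5683, 0]) cube([5630, 119, 2850]);
translate([100, 321, 0]) cube([119, 5362, 2850]);
translate([5611, 321, 0]) cube([119, 5362, 2850]);


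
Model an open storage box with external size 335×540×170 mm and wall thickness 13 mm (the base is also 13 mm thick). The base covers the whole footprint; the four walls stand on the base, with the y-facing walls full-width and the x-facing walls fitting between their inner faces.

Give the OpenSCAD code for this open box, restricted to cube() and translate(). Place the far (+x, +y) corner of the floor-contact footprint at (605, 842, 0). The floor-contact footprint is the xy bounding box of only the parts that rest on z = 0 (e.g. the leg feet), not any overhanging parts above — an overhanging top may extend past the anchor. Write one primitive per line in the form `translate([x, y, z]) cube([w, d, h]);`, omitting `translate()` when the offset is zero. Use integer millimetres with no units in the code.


translate([270, 302, 0]) cube([335, 540, 13]);
translate([270, 302, 13]) cube([335, 13, 157]);
translate([270, 829, 13]) cube([335, 13, 157]);
translate([270, 315, 13]) cube([13, 514, 157]);
translate([592, 315, 13]) cube([13, 514, 157]);


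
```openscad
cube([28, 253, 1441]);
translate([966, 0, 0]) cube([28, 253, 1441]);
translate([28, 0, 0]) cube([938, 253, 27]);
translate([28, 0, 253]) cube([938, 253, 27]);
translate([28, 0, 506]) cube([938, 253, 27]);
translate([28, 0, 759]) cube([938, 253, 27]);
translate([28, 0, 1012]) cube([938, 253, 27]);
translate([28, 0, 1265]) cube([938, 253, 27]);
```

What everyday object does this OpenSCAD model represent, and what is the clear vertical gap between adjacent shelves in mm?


A bookshelf. The clear shelf gap is 226 mm.

Two tall side panels with 6 horizontal boards between them — a bookshelf. The first two shelf undersides are at z = 0 and z = 253; with shelf thickness 27, the clear gap is 253 − 0 − 27 = 226 mm.


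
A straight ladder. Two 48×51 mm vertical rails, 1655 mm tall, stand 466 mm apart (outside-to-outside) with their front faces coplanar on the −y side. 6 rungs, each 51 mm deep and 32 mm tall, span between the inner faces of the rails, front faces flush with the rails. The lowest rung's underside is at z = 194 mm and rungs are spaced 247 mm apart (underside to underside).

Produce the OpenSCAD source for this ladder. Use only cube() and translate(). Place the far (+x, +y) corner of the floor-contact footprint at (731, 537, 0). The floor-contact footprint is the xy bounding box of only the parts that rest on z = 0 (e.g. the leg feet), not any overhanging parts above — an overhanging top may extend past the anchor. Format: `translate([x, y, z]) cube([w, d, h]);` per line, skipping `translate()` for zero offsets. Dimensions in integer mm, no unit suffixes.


// rung span = 466 - 2*48 = 370
// rung[k] z = 194 + k*247
translate([265, 486, 0]) cube([48, 51, 1655]);
translate([683, 486, 0]) cube([48, 51, 1655]);
translate([313, 486, 194]) cube([370, 51, 32]);
translate([313, 486, 441]) cube([370, 51, 32]);
translate([313, 486, 688]) cube([370, 51, 32]);
translate([313, 486, 935]) cube([370, 51, 32]);
translate([313, 486, 1182]) cube([370, 51, 32]);
translate([313, 486, 1429]) cube([370, 51, 32]);


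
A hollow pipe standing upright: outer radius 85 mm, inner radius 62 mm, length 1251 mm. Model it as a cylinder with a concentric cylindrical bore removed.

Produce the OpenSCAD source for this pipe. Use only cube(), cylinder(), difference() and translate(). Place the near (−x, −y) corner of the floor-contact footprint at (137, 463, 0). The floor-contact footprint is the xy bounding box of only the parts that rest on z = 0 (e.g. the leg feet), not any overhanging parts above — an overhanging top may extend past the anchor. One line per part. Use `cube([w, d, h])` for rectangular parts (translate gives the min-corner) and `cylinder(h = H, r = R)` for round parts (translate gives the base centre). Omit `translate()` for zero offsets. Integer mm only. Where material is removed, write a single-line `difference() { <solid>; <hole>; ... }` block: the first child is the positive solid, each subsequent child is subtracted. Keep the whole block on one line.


difference() { translate([222, 548, 0]) cylinder(h = 1251, r = 85); translate([222, 548, 0]) cylinder(h = 1251, r = 62); }


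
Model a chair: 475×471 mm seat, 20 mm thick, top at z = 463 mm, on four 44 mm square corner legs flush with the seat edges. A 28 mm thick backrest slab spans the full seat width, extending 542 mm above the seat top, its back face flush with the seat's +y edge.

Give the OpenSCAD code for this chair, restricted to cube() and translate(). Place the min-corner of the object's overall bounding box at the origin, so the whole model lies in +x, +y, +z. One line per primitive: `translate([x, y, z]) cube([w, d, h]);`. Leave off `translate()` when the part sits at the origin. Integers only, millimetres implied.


translate([0, 0, 443]) cube([475, 471, 20]);
cube([44, 44, 443]);
translate([431, 0, 0]) cube([44, 44, 443]);
translate([0, 427, 0]) cube([44, 44, 443]);
translate([431, 427, 0]) cube([44, 44, 443]);
translate([0, 443, 463]) cube([475, 28, 542]);


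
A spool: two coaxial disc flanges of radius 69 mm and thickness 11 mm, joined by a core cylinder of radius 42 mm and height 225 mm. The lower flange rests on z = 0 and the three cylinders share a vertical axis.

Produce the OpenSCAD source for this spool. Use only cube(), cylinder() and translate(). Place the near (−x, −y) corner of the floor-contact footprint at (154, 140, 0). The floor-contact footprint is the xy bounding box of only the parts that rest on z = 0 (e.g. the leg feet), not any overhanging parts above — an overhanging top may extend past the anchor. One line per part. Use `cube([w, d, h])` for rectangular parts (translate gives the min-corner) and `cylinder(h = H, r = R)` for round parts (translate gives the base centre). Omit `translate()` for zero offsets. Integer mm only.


translate([223, 209, 0]) cylinder(h = 11, r = 69);
translate([223, 209, 11]) cylinder(h = 225, r = 42);
translate([223, 209, 236]) cylinder(h = 11, r = 69);


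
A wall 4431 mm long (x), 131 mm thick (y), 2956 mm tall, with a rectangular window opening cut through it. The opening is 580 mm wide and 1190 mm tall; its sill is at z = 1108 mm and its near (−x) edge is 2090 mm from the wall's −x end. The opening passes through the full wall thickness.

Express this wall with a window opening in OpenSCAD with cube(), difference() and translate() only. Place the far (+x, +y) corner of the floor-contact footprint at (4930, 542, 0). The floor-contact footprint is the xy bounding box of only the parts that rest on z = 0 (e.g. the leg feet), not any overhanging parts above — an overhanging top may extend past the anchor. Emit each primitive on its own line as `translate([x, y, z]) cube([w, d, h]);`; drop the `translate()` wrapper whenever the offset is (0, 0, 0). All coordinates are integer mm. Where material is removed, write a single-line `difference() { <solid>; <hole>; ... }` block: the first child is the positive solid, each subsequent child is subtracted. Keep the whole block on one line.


difference() { translate([499, 411, 0]) cube([4431, 131, 2956]); translate([2589, 411, 1108]) cube([580, 131, 1190]); }


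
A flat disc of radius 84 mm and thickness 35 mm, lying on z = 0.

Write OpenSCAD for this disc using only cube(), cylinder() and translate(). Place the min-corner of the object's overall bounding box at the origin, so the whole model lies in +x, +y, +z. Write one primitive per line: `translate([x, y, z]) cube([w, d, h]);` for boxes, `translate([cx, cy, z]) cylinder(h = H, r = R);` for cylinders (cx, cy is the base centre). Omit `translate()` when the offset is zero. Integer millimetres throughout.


translate([84, 84, 0]) cylinder(h = 35, r = 84);


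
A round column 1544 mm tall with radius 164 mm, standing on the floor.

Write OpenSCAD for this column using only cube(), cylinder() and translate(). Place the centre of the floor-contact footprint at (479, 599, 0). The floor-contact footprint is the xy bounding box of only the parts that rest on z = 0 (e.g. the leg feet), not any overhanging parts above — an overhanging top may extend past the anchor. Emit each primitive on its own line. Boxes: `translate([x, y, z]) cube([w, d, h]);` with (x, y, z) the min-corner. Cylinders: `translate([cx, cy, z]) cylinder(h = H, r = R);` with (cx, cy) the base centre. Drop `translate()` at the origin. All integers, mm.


translate([479, 599, 0]) cylinder(h = 1544, r = 164);


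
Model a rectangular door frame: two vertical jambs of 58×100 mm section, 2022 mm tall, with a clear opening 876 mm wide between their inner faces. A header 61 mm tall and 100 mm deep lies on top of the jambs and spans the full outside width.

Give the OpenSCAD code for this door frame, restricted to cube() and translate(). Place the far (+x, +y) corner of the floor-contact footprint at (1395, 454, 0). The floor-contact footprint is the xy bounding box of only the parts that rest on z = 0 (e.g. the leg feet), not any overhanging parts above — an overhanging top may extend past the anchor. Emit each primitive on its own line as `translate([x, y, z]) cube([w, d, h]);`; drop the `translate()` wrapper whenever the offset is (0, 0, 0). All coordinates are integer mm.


translate([403, 354, 0]) cube([58, 100, 2022]);
translate([1337, 354, 0]) cube([58, 100, 2022]);
translate([403, 354, 2022]) cube([992, 100, 61]);


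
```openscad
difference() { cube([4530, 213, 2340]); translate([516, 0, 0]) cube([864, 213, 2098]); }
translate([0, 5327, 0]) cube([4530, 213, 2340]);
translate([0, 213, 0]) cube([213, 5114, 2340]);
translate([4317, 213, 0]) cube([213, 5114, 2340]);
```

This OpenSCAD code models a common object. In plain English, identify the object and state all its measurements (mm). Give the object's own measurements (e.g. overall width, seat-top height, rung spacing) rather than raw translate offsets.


A single room: four walls, each 2340 mm tall and 213 mm thick, enclosing an outside footprint 4530×5540 mm (x × y), no floor or roof. The front and back walls (−y and +y sides) run the full x-width; the side walls fit between their inner faces. A door opening 864 mm wide and 2098 mm tall is cut through the front wall from the floor up, its −x edge 516 mm from the wall's −x end.


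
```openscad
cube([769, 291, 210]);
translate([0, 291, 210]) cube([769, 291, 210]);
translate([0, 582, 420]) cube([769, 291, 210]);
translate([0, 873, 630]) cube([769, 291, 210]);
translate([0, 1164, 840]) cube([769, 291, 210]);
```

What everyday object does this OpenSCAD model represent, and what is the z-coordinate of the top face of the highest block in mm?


A staircase. The total rise is 1050 mm.

5 identical blocks, each offset up and back from the previous — a staircase. Each step is 210 mm tall and there are 5 of them, so the total rise is 5 × 210 = 1050 mm.


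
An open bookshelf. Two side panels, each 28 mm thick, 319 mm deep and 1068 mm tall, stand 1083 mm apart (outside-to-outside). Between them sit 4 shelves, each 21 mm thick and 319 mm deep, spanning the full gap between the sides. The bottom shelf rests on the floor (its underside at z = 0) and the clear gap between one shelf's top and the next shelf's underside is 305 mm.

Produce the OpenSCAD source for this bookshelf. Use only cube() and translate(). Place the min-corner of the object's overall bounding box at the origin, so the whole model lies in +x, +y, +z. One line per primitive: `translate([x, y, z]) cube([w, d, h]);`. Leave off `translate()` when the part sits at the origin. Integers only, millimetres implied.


cube([28, 319, 1068]);
translate([1055, 0, 0]) cube([28, 319, 1068]);
translate([28, 0, 0]) cube([1027, 319, 21]);
translate([28, 0, 326]) cube([1027, 319, 21]);
translate([28, 0, 652]) cube([1027, 319, 21]);
translate([28, 0, 978]) cube([1027, 319, 21]);


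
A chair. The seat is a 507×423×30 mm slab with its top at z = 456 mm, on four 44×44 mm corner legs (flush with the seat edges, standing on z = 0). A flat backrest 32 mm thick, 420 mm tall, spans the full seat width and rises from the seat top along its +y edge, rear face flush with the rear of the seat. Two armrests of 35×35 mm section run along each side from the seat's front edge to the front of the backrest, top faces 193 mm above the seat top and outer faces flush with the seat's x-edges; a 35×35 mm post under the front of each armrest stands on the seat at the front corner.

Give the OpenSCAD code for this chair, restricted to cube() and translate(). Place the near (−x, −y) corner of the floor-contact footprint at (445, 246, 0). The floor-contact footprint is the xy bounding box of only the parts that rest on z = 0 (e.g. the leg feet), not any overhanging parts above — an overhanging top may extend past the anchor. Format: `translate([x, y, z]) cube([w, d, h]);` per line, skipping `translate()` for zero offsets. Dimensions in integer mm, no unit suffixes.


// leg_h = 456 - 30 = 426
// arm post h = 193 - 35 = 158
translate([445, 246, 426]) cube([507, 423, 30]);
translate([445, 246, 0]) cube([44, 44, 426]);
translate([908, 246, 0]) cube([44, 44, 426]);
translate([445, 625, 0]) cube([44, 44, 426]);
translate([908, 625, 0]) cube([44, 44, 426]);
translate([445, 637, 456]) cube([507, 32, 420]);
translate([445, 246, 614]) cube([35, 391, 35]);
translate([917, 246, 614]) cube([35, 391, 35]);
translate([445, 246, 456]) cube([35, 35, 158]);
translate([917, 246, 456]) cube([35, 35, 158]);


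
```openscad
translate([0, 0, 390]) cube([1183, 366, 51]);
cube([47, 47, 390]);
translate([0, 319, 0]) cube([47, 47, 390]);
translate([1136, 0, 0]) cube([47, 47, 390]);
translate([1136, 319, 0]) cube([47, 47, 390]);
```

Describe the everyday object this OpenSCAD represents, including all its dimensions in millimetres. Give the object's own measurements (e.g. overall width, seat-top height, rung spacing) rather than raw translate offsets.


A long wooden bench with a 1183 mm (x) × 366 mm (y) seat, 51 mm thick, its top surface 441 mm above the floor. Four 47 mm square legs at the seat corners, flush with the edges, run from z = 0 to the seat underside.


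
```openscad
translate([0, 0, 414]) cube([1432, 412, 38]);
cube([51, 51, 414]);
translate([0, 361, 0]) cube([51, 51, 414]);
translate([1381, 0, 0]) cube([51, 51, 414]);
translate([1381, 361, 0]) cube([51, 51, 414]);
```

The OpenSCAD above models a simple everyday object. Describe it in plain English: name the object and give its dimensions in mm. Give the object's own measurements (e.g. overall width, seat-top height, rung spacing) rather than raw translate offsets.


A long wooden bench with a 1432 mm (x) × 412 mm (y) seat, 38 mm thick, its top surface 452 mm above the floor. Four 51 mm square legs at the seat corners, flush with the edges, run from z = 0 to the seat underside.


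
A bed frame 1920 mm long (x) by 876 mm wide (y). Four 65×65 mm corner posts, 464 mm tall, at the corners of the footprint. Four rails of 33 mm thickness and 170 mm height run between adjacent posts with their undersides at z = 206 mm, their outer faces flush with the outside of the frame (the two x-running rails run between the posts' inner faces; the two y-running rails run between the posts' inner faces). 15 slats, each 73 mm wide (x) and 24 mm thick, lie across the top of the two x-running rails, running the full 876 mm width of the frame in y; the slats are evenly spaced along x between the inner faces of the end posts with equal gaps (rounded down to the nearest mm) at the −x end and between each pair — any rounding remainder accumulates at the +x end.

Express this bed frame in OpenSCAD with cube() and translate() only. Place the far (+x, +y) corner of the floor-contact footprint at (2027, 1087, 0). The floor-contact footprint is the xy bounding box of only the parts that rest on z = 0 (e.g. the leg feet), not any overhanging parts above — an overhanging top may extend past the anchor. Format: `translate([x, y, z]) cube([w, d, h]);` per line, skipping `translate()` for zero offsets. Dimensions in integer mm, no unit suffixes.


// slat z = rail_z + rail_h = 206 + 170 = 376
// slat gap = ⌊(1790 − 15·73) / 16⌋ = 43
translate([107, 211, 0]) cube([65, 65, 464]);
translate([107, 1022, 0]) cube([65, 65, 464]);
translate([1962, 211, 0]) cube([65, 65, 464]);
translate([1962, 1022, 0]) cube([65, 65, 464]);
translate([172, 211, 206]) cube([1790, 33, 170]);
translate([172, 1054, 206]) cube([1790, 33, 170]);
translate([107, 276, 206]) cube([33, 746, 170]);
translate([1994, 276, 206]) cube([33, 746, 170]);
translate([215, 211, 376]) cube([73, 876, 24]);
translate([331, 211, 376]) cube([73, 876, 24]);
translate([447, 211, 376]) cube([73, 876, 24]);
translate([563, 211, 376]) cube([73, 876, 24]);
translate([679, 211, 376]) cube([73, 876, 24]);
translate([795, 211, 376]) cube([73, 876, 24]);
translate([911, 211, 376]) cube([73, 876, 24]);
translate([1027, 211, 376]) cube([73, 876, 24]);
translate([1143, 211, 376]) cube([73, 876, 24]);
translate([1259, 211, 376]) cube([73, 876, 24]);
translate([1375, 211, 376]) cube([73, 876, 24]);
translate([1491, 211, 376]) cube([73, 876, 24]);
translate([1607, 211, 376]) cube([73, 876, 24]);
translate([1723, 211, 376]) cube([73, 876, 24]);
translate([1839, 211, 376]) cube([73, 876, 24]);
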